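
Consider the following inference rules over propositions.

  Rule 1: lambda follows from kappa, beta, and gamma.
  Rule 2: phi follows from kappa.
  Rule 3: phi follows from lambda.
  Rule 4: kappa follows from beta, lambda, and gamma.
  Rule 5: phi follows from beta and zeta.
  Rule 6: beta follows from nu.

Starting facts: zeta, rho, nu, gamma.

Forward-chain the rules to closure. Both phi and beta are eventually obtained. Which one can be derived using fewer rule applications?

beta

beta: nu holds, so beta follows (Rule 6). [1 rule application]
phi: nu holds, so beta follows (Rule 6). From beta and zeta, Rule 5 gives phi. [2 rule applications]
beta needs fewer.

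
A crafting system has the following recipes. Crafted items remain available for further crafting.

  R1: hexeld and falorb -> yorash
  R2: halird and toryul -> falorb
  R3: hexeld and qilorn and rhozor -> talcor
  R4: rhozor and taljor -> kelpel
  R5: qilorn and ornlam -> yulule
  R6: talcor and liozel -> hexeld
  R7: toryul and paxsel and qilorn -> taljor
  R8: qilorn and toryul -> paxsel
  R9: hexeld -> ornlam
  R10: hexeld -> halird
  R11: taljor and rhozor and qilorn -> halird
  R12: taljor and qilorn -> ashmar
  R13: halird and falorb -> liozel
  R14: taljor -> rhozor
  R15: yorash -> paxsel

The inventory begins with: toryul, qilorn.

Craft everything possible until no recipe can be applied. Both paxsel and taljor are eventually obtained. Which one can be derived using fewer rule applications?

paxsel

paxsel: Using R8, qilorn and toryul make paxsel. [1 rule application]
taljor: Using R8, qilorn and toryul make paxsel. Using R7, toryul, paxsel, and qilorn make taljor. [2 rule applications]
paxsel needs fewer.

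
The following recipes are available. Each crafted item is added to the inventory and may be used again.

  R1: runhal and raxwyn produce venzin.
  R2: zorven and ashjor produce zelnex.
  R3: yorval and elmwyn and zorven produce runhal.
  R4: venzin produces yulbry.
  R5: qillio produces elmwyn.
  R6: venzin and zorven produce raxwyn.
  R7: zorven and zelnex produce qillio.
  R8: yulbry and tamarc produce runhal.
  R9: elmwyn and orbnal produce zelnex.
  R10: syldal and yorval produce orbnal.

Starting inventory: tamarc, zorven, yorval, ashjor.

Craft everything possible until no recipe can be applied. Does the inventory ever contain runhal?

Yes

Using R2, zorven and ashjor make zelnex.
Using R7, zorven and zelnex make qillio.
Using R5, qillio makes elmwyn.
Using R3, yorval, elmwyn, and zorven make runhal.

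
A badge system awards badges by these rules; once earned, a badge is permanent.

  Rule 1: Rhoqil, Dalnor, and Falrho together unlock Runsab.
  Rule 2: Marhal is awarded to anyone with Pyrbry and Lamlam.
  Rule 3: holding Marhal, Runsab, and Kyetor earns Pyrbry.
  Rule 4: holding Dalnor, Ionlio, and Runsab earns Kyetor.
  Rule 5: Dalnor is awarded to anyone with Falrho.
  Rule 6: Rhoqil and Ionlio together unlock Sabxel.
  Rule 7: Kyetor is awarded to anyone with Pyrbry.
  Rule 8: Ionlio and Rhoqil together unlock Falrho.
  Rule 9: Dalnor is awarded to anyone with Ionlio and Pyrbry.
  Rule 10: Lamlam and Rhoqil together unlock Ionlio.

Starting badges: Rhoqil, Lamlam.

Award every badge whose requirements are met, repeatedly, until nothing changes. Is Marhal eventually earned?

No

Marhal would need Pyrbry and Lamlam (Rule 2), but Pyrbry is never earned.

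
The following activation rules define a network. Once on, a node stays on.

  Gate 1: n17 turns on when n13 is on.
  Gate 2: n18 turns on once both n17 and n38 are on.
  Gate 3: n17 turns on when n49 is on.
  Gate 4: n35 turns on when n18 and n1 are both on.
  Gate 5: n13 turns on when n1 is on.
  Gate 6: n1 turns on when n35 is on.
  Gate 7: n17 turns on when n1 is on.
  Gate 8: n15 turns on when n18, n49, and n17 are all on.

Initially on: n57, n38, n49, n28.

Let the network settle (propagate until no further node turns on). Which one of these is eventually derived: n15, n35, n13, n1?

n15

Gate 3: n49 on → n17 on.
n17 and n38 are on, so n18 turns on (Gate 2).
Gate 8: n18, n49, and n17 on → n15 on.
n35 would need n18 and n1 (Gate 4), but n1 never turns on. n13 would need n1 (Gate 5), but n1 never turns on. n1 would need n35 (Gate 6), but n35 never turns on.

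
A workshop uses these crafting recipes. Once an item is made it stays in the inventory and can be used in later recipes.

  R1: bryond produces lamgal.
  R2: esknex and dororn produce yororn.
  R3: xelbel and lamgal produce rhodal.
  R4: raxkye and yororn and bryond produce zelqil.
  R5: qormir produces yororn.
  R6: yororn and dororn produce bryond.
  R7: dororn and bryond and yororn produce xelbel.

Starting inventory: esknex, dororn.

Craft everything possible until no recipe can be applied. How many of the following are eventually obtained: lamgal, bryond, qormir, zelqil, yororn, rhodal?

4

esknex and dororn → yororn (R2).
yororn and dororn → bryond (R6).
bryond → lamgal (R1).
dororn and bryond and yororn → xelbel (R7).
xelbel and lamgal → rhodal (R3).
lamgal: reached.
bryond: reached.
No rule produces qormir, and it is not given.
zelqil would need raxkye, yororn, and bryond (R4), but raxkye is never obtained.
yororn: reached.
rhodal: reached.
Reached: lamgal, bryond, yororn, and rhodal — 4 of the 6.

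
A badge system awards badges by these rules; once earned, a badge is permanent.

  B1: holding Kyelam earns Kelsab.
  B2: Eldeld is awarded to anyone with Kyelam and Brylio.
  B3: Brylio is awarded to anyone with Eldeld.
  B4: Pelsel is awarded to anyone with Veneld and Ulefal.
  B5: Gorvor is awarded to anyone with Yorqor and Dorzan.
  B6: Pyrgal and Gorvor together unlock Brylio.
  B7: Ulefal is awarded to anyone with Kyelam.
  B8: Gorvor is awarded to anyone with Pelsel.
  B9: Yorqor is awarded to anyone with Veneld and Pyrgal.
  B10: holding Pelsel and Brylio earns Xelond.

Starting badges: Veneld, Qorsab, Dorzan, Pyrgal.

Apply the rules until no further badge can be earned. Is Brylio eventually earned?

Yes

With Veneld and Pyrgal, Yorqor is earned (B9).
With Yorqor and Dorzan, Gorvor is earned (B5).
With Pyrgal and Gorvor, Brylio is earned (B6).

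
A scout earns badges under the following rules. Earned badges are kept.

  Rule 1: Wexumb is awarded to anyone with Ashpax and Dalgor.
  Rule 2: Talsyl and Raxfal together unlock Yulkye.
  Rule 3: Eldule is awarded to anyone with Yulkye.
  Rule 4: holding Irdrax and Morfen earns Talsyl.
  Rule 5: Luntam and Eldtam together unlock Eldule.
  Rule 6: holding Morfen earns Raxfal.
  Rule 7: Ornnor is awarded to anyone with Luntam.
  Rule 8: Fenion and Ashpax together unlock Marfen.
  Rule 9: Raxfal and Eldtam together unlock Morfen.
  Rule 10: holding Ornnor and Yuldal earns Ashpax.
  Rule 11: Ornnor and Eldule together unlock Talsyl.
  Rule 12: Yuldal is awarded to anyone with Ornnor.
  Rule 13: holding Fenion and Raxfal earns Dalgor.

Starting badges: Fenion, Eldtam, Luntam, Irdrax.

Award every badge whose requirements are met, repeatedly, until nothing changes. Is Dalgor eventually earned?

Dalgor would need Fenion and Raxfal (Rule 13), but Raxfal is never earned.

No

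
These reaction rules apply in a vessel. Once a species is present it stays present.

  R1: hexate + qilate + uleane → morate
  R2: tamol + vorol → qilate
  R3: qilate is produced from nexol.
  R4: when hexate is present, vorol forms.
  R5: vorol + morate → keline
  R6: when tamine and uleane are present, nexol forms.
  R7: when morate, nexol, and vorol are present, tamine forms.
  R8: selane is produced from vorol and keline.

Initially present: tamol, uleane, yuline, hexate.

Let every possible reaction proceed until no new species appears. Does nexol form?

nexol would need tamine and uleane (R6), but tamine never forms.

No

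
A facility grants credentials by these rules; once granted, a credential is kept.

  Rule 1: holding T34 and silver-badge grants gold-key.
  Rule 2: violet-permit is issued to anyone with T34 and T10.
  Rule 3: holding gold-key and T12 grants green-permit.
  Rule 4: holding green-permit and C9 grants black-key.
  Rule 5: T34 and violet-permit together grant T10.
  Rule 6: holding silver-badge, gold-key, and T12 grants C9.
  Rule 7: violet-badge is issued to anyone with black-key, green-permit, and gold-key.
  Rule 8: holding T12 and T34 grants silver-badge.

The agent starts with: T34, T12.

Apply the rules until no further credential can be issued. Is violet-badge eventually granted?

Yes

Holding T12 and T34 grants silver-badge (Rule 8).
Holding T34 and silver-badge grants gold-key (Rule 1).
Holding silver-badge, gold-key, and T12 grants C9 (Rule 6).
Holding gold-key and T12 grants green-permit (Rule 3).
Holding green-permit and C9 grants black-key (Rule 4).
Holding black-key, green-permit, and gold-key grants violet-badge (Rule 7).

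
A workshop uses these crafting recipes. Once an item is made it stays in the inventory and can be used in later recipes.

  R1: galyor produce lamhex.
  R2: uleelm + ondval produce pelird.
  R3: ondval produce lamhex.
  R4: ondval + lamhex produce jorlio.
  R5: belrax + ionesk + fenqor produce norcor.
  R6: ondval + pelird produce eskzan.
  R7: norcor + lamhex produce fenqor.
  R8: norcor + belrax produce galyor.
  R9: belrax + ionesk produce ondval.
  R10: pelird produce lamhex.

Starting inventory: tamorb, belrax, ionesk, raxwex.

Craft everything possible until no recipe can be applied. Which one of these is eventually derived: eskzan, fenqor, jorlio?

belrax + ionesk → ondval (R9).
Using R3, ondval makes lamhex.
Using R4, ondval and lamhex make jorlio.
eskzan would need ondval and pelird (R6), but pelird is never obtained. fenqor would need norcor and lamhex (R7), but norcor is never obtained.

jorlio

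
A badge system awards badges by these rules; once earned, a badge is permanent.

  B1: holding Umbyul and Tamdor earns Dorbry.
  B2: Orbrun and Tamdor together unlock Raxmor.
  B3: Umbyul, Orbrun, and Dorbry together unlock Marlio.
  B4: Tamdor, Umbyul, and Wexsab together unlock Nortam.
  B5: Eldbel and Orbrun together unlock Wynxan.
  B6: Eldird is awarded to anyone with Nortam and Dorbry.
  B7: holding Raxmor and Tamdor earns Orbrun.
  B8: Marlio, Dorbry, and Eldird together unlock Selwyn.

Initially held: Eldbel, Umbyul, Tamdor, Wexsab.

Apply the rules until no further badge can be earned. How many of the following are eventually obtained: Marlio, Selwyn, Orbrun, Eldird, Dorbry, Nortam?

3

With Umbyul and Tamdor, Dorbry is earned (B1).
With Tamdor, Umbyul, and Wexsab, Nortam is earned (B4).
With Nortam and Dorbry, Eldird is earned (B6).
Marlio would need Umbyul, Orbrun, and Dorbry (B3), but Orbrun is never earned.
Selwyn would need Marlio, Dorbry, and Eldird (B8), but Marlio is never earned.
Orbrun would need Raxmor and Tamdor (B7), but Raxmor is never earned.
Eldird: reached.
Dorbry: reached.
Nortam: reached.
Reached: Eldird, Dorbry, and Nortam — 3 of the 6.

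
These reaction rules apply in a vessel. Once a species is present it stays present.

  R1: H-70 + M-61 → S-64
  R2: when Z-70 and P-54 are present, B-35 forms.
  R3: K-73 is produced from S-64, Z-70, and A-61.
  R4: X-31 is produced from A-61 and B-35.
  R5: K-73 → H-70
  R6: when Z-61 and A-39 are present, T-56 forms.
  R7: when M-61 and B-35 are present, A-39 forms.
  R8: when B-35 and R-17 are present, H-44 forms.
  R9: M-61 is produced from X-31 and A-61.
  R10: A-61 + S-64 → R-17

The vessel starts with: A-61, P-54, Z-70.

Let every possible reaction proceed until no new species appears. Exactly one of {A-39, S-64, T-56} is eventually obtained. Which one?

Z-70 and P-54 present → B-35 forms (R2).
A-61 and B-35 present → X-31 forms (R4).
X-31 and A-61 present → M-61 forms (R9).
M-61 and B-35 present → A-39 forms (R7).
T-56 would need Z-61 and A-39 (R6), but Z-61 never forms. S-64 would need H-70 and M-61 (R1), but H-70 never forms.

A-39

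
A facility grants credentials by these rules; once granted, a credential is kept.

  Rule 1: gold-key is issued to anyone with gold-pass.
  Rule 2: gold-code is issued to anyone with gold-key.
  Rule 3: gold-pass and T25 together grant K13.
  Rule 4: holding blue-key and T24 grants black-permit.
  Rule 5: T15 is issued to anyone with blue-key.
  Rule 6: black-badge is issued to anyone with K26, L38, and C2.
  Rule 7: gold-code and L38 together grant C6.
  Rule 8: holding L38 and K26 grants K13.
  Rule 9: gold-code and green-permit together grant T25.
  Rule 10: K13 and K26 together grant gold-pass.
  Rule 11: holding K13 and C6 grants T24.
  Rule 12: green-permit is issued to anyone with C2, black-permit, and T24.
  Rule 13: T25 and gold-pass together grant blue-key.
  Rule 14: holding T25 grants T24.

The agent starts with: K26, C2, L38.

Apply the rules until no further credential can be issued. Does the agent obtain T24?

Yes

Holding L38 and K26 grants K13 (Rule 8).
Holding K13 and K26 grants gold-pass (Rule 10).
Holding gold-pass grants gold-key (Rule 1).
Holding gold-key grants gold-code (Rule 2).
Holding gold-code and L38 grants C6 (Rule 7).
Holding K13 and C6 grants T24 (Rule 11).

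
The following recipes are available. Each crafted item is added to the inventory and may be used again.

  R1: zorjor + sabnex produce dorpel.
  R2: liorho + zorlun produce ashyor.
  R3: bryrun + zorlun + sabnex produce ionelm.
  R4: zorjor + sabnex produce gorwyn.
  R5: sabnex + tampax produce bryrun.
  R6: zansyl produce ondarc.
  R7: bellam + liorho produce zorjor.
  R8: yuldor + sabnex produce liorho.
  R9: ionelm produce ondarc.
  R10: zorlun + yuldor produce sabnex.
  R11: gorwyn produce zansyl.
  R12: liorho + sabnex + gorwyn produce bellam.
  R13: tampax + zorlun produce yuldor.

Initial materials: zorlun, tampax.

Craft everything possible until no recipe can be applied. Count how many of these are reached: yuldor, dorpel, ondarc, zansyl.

tampax + zorlun → yuldor (R13).
Using R10, zorlun and yuldor make sabnex.
sabnex + tampax → bryrun (R5).
Using R3, bryrun, zorlun, and sabnex make ionelm.
Using R9, ionelm makes ondarc.
yuldor: reached.
dorpel would need zorjor and sabnex (R1), but zorjor is never obtained.
ondarc: reached.
zansyl would need gorwyn (R11), but gorwyn is never obtained.
Reached: yuldor and ondarc — 2 of the 4.

2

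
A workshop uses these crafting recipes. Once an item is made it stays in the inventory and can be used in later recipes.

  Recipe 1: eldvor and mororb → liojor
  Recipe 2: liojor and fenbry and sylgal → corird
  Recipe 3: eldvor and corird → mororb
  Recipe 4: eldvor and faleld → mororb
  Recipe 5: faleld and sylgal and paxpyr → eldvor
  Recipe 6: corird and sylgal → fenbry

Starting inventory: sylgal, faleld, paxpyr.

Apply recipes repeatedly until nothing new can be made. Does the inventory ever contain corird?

corird would need liojor, fenbry, and sylgal (Recipe 2), but fenbry is never obtained.

No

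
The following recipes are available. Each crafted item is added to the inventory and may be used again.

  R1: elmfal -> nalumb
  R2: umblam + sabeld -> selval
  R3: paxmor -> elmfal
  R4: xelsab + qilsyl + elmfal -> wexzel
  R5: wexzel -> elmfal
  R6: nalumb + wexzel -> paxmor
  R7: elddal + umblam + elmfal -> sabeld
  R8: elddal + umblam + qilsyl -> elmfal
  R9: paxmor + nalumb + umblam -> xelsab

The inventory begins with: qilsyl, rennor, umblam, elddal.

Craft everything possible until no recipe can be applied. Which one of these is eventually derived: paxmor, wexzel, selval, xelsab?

elddal + umblam + qilsyl -> elmfal (R8).
Using R7, elddal, umblam, and elmfal make sabeld.
umblam + sabeld -> selval (R2).
wexzel would need xelsab, qilsyl, and elmfal (R4), but xelsab is never obtained. xelsab would need paxmor, nalumb, and umblam (R9), but paxmor is never obtained. paxmor would need nalumb and wexzel (R6), but wexzel is never obtained.

selval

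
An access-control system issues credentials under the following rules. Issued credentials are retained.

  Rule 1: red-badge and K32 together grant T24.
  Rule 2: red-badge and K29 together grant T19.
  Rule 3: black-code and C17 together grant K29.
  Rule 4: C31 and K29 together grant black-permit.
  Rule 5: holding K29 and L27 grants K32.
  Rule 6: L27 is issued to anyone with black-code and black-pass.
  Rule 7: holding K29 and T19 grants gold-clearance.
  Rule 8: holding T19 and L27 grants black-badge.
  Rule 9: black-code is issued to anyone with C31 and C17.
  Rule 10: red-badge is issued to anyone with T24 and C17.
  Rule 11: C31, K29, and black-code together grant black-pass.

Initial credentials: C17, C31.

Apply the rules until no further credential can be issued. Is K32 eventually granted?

Yes

Holding C31 and C17 grants black-code (Rule 9).
Holding black-code and C17 grants K29 (Rule 3).
Holding C31, K29, and black-code grants black-pass (Rule 11).
Holding black-code and black-pass grants L27 (Rule 6).
Holding K29 and L27 grants K32 (Rule 5).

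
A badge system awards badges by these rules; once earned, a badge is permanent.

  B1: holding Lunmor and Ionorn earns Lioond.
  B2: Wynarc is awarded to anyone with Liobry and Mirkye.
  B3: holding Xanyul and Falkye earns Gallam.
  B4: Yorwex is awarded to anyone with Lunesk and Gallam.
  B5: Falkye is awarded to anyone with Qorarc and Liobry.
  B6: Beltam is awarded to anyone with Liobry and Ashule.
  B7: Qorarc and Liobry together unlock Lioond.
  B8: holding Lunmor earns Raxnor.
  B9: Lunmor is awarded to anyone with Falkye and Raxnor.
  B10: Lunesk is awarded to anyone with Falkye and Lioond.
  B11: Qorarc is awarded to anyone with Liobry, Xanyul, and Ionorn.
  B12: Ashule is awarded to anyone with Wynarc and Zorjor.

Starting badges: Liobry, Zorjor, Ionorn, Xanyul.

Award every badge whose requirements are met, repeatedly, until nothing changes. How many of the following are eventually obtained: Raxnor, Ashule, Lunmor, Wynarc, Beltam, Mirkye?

Raxnor would need Lunmor (B8), but Lunmor is never earned.
Ashule would need Wynarc and Zorjor (B12), but Wynarc is never earned.
Lunmor would need Falkye and Raxnor (B9), but Raxnor is never earned.
Wynarc would need Liobry and Mirkye (B2), but Mirkye is never earned.
Beltam would need Liobry and Ashule (B6), but Ashule is never earned.
No rule produces Mirkye, and it is not given.
None of the 6 are reached.

0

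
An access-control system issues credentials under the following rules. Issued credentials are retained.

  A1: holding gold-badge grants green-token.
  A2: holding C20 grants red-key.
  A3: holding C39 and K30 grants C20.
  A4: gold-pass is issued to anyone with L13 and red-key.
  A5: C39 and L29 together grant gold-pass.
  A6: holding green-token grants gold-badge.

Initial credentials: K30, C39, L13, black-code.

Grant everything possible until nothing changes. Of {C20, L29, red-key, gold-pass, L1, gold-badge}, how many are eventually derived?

3

Holding C39 and K30 grants C20 (A3).
Holding C20 grants red-key (A2).
Holding L13 and red-key grants gold-pass (A4).
C20: reached.
No rule produces L29, and it is not given.
red-key: reached.
gold-pass: reached.
No rule produces L1, and it is not given.
gold-badge would need green-token (A6), but green-token is never granted.
Reached: C20, red-key, and gold-pass — 3 of the 6.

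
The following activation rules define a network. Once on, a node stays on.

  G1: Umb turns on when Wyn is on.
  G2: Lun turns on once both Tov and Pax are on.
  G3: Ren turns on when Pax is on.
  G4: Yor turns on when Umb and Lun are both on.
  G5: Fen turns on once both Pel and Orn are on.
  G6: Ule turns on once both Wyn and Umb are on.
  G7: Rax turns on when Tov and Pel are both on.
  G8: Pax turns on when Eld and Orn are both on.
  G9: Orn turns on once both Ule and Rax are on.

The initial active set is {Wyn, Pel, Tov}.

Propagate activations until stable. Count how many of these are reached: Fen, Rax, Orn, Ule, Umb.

G7: Tov and Pel on → Rax on.
G1: Wyn on → Umb on.
Wyn and Umb are on, so Ule turns on (G6).
Ule and Rax are on, so Orn turns on (G9).
G5: Pel and Orn on → Fen on.
Fen: reached.
Rax: reached.
Orn: reached.
Ule: reached.
Umb: reached.
All 5 are reached.

5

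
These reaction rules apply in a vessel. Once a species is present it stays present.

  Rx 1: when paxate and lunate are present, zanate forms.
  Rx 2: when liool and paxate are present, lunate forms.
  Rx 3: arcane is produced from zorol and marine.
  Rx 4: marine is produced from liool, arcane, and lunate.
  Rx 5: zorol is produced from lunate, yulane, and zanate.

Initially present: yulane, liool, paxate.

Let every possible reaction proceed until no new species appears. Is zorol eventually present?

liool and paxate present → lunate forms (Rx 2).
paxate and lunate present → zanate forms (Rx 1).
lunate, yulane, and zanate present → zorol forms (Rx 5).

Yes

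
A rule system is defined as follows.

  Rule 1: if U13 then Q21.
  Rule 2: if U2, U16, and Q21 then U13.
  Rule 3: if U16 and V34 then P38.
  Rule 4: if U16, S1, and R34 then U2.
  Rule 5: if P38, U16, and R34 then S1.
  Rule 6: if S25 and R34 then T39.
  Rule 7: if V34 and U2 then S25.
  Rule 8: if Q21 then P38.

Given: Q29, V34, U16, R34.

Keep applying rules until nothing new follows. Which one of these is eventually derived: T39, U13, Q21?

U16 and V34 hold, so P38 follows (Rule 3).
P38, U16, and R34 hold, so S1 follows (Rule 5).
U16, S1, and R34 hold, so U2 follows (Rule 4).
V34 and U2 hold, so S25 follows (Rule 7).
S25 and R34 hold, so T39 follows (Rule 6).
Q21 would need U13 (Rule 1), but U13 is never established. U13 would need U2, U16, and Q21 (Rule 2), but Q21 is never established.

T39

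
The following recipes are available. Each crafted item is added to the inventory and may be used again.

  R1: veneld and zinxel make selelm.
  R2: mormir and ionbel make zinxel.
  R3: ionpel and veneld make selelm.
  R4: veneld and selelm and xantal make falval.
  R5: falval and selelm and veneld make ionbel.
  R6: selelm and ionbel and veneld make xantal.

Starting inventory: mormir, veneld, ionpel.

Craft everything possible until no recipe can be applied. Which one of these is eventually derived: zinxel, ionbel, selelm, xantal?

Using R3, ionpel and veneld make selelm.
ionbel would need falval, selelm, and veneld (R5), but falval is never obtained. xantal would need selelm, ionbel, and veneld (R6), but ionbel is never obtained. zinxel would need mormir and ionbel (R2), but ionbel is never obtained.

selelm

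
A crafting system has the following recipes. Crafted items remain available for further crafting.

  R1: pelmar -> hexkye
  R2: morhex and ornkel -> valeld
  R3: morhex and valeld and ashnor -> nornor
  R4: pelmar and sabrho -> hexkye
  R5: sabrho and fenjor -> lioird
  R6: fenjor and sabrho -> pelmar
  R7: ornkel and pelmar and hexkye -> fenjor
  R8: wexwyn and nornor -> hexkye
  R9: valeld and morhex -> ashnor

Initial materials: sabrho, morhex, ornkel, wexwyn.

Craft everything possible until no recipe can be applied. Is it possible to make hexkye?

Yes

Using R2, morhex and ornkel make valeld.
Using R9, valeld and morhex make ashnor.
Using R3, morhex, valeld, and ashnor make nornor.
Using R8, wexwyn and nornor make hexkye.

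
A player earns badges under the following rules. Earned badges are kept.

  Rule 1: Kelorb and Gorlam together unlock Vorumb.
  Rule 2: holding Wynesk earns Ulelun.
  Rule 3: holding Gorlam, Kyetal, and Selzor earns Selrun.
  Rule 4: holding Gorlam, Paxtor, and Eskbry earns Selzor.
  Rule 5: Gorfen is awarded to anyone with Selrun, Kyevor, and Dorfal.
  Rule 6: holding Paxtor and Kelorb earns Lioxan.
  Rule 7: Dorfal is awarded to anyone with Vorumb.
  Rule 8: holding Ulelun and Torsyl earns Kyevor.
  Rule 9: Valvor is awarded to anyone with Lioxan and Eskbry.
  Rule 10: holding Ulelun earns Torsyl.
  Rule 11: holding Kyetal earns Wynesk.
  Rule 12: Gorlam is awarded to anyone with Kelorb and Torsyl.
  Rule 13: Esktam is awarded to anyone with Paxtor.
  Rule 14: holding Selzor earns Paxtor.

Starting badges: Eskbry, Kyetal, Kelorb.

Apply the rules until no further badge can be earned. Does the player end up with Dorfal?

Yes

With Kyetal, Wynesk is earned (Rule 11).
With Wynesk, Ulelun is earned (Rule 2).
With Ulelun, Torsyl is earned (Rule 10).
With Kelorb and Torsyl, Gorlam is earned (Rule 12).
With Kelorb and Gorlam, Vorumb is earned (Rule 1).
With Vorumb, Dorfal is earned (Rule 7).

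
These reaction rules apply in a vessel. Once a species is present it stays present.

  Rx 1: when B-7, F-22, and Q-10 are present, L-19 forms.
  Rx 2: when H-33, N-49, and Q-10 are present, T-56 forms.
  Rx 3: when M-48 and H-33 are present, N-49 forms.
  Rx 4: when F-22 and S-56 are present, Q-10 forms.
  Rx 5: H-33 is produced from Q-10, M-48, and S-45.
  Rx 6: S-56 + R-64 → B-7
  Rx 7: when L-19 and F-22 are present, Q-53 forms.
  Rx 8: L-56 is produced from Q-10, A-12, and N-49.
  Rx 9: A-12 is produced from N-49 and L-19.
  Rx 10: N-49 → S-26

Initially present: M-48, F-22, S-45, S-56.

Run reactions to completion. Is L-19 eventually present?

L-19 would need B-7, F-22, and Q-10 (Rx 1), but B-7 never forms.

No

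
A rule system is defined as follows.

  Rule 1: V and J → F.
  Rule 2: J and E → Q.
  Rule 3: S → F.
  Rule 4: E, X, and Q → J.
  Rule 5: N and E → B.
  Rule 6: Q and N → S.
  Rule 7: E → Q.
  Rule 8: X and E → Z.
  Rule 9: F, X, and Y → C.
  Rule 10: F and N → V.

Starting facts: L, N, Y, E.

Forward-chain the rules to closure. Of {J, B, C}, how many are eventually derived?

1

From N and E, Rule 5 gives B.
J would need E, X, and Q (Rule 4), but X is never established.
B: reached.
C would need F, X, and Y (Rule 9), but X is never established.
Reached: B — 1 of the 3.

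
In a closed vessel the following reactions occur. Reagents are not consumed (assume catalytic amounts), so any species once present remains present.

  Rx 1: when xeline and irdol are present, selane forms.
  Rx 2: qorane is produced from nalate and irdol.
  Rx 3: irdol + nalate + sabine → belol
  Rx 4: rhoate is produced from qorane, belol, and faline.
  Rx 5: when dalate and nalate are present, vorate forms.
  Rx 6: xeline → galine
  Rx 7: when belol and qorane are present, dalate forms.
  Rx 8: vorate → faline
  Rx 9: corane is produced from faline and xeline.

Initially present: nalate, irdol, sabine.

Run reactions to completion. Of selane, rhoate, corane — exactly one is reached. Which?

nalate and irdol present → qorane forms (Rx 2).
irdol, nalate, and sabine present → belol forms (Rx 3).
belol and qorane present → dalate forms (Rx 7).
dalate and nalate present → vorate forms (Rx 5).
vorate present → faline forms (Rx 8).
qorane, belol, and faline present → rhoate forms (Rx 4).
selane would need xeline and irdol (Rx 1), but xeline never forms. corane would need faline and xeline (Rx 9), but xeline never forms.

rhoate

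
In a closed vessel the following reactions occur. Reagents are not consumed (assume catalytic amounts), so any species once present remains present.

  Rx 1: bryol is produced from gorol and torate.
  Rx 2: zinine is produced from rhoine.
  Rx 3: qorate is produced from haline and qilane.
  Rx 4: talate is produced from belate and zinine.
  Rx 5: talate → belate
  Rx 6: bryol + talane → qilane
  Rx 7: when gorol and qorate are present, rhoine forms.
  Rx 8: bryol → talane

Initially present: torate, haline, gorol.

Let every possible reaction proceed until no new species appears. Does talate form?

No

talate would need belate and zinine (Rx 4), but belate never forms.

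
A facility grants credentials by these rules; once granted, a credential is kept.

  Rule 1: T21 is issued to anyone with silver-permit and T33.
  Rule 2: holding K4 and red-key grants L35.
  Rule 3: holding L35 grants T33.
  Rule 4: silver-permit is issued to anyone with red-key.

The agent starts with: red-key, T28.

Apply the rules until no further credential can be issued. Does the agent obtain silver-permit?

Yes

Holding red-key grants silver-permit (Rule 4).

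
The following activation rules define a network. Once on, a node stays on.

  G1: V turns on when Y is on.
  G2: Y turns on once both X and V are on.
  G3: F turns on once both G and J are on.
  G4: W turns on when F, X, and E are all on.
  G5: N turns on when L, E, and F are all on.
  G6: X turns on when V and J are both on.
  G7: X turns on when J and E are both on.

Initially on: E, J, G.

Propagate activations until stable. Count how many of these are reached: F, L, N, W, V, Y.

G7: J and E on → X on.
G and J are on, so F turns on (G3).
G4: F, X, and E on → W on.
F: reached.
No rule produces L, and it is not given.
N would need L, E, and F (G5), but L never turns on.
W: reached.
V would need Y (G1), but Y never turns on.
Y would need X and V (G2), but V never turns on.
Reached: F and W — 2 of the 6.

2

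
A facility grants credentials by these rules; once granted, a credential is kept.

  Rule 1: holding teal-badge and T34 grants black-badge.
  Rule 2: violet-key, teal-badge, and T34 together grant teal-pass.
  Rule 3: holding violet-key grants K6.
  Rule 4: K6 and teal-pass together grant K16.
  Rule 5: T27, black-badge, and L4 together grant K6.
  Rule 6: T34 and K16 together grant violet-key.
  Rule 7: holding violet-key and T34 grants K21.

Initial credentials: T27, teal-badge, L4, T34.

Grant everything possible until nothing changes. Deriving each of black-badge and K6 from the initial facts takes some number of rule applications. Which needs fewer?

black-badge: Holding teal-badge and T34 grants black-badge (Rule 1). [1 rule application]
K6: Holding teal-badge and T34 grants black-badge (Rule 1). Holding T27, black-badge, and L4 grants K6 (Rule 5). [2 rule applications]
black-badge needs fewer.

black-badge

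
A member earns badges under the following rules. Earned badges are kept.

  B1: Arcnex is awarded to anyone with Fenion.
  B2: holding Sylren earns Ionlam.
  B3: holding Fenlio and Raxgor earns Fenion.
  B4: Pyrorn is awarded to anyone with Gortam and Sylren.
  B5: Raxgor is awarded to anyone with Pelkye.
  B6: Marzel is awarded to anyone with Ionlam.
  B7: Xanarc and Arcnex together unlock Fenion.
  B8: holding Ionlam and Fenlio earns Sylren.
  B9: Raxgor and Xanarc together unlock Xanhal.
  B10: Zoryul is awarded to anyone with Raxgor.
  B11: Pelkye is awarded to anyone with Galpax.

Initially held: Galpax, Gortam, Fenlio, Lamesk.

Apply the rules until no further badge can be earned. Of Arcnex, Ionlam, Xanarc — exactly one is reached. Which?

With Galpax, Pelkye is earned (B11).
With Pelkye, Raxgor is earned (B5).
With Fenlio and Raxgor, Fenion is earned (B3).
With Fenion, Arcnex is earned (B1).
No rule produces Xanarc, and it is not given. Ionlam would need Sylren (B2), but Sylren is never earned.

Arcnex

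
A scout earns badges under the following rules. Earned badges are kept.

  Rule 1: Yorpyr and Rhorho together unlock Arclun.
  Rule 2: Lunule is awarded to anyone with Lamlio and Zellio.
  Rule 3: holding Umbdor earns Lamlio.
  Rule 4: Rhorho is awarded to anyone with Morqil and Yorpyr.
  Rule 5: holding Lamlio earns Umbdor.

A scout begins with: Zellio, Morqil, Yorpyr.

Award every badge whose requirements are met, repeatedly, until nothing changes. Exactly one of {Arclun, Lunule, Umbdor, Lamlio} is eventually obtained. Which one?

With Morqil and Yorpyr, Rhorho is earned (Rule 4).
With Yorpyr and Rhorho, Arclun is earned (Rule 1).
Umbdor would need Lamlio (Rule 5), but Lamlio is never earned. Lunule would need Lamlio and Zellio (Rule 2), but Lamlio is never earned. Lamlio would need Umbdor (Rule 3), but Umbdor is never earned.

Arclun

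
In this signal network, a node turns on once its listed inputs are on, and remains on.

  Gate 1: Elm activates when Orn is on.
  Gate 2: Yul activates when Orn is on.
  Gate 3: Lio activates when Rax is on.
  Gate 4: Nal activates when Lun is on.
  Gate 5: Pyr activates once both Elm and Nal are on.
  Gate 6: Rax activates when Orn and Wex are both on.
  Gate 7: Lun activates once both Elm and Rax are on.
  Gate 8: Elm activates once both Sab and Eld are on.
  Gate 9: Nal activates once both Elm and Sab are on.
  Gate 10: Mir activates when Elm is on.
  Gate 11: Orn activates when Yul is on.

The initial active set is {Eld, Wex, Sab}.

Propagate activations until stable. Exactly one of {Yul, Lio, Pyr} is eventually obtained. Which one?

Pyr

Sab and Eld are on, so Elm activates (Gate 8).
Gate 9: Elm and Sab on → Nal on.
Gate 5: Elm and Nal on → Pyr on.
Yul would need Orn (Gate 2), but Orn never turns on. Lio would need Rax (Gate 3), but Rax never turns on.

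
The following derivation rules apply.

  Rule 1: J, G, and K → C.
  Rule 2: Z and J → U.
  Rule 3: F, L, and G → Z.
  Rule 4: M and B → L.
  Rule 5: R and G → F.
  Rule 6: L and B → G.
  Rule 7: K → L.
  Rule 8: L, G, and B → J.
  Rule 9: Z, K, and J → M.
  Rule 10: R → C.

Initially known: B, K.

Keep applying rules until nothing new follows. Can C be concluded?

K holds, so L follows (Rule 7).
From L and B, Rule 6 gives G.
L, G, and B hold, so J follows (Rule 8).
J, G, and K hold, so C follows (Rule 1).

Yes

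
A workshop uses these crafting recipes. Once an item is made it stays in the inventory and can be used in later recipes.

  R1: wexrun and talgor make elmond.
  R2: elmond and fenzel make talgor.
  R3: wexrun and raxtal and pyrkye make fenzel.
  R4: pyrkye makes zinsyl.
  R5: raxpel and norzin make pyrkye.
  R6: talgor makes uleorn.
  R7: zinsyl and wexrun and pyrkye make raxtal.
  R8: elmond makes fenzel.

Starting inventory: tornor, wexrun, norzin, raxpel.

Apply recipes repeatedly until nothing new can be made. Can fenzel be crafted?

Yes

Using R5, raxpel and norzin make pyrkye.
Using R4, pyrkye makes zinsyl.
Using R7, zinsyl, wexrun, and pyrkye make raxtal.
wexrun and raxtal and pyrkye → fenzel (R3).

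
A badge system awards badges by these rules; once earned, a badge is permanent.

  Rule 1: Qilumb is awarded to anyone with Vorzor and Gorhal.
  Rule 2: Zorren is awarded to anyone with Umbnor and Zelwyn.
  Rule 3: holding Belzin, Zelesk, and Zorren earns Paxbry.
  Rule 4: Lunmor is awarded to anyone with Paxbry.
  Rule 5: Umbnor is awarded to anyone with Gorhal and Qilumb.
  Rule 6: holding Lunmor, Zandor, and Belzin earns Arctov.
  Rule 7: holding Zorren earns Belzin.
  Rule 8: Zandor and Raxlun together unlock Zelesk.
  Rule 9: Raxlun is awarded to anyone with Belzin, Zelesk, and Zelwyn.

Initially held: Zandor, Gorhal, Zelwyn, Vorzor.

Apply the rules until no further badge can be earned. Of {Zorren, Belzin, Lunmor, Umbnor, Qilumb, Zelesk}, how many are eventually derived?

With Vorzor and Gorhal, Qilumb is earned (Rule 1).
With Gorhal and Qilumb, Umbnor is earned (Rule 5).
With Umbnor and Zelwyn, Zorren is earned (Rule 2).
With Zorren, Belzin is earned (Rule 7).
Zorren: reached.
Belzin: reached.
Lunmor would need Paxbry (Rule 4), but Paxbry is never earned.
Umbnor: reached.
Qilumb: reached.
Zelesk would need Zandor and Raxlun (Rule 8), but Raxlun is never earned.
Reached: Zorren, Belzin, Umbnor, and Qilumb — 4 of the 6.

4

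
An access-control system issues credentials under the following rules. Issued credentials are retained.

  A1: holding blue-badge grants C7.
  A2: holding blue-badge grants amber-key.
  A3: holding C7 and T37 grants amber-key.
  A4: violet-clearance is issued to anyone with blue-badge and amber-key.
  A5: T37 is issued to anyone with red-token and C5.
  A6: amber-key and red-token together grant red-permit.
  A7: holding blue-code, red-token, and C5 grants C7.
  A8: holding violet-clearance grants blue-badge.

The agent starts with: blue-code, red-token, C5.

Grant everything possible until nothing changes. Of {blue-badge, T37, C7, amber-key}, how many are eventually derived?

Holding blue-code, red-token, and C5 grants C7 (A7).
Holding red-token and C5 grants T37 (A5).
Holding C7 and T37 grants amber-key (A3).
blue-badge would need violet-clearance (A8), but violet-clearance is never granted.
T37: reached.
C7: reached.
amber-key: reached.
Reached: T37, C7, and amber-key — 3 of the 4.

3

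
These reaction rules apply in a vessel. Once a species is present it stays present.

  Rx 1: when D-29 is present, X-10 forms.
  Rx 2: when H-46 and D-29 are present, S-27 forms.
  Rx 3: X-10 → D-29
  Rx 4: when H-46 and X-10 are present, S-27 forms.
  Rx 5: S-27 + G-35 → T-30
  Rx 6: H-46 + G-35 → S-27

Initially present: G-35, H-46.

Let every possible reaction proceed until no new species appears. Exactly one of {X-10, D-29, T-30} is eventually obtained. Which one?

T-30

H-46 and G-35 present → S-27 forms (Rx 6).
S-27 and G-35 present → T-30 forms (Rx 5).
X-10 would need D-29 (Rx 1), but D-29 never forms. D-29 would need X-10 (Rx 3), but X-10 never forms.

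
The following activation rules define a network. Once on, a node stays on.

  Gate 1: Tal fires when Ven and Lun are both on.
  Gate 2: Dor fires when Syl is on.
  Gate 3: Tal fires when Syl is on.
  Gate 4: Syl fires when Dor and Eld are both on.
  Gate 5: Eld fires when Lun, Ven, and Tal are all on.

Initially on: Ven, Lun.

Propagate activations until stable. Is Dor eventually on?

Dor would need Syl (Gate 2), but Syl never turns on.

No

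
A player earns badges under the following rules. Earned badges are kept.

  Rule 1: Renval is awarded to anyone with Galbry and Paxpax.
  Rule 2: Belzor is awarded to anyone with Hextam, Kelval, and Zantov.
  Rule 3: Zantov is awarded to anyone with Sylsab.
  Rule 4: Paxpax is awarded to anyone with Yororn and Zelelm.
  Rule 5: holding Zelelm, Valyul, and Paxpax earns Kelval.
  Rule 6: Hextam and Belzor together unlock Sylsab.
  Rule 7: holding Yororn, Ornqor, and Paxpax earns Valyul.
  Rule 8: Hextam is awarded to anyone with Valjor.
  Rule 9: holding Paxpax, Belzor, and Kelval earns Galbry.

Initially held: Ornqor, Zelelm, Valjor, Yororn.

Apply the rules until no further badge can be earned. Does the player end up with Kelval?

Yes

With Yororn and Zelelm, Paxpax is earned (Rule 4).
With Yororn, Ornqor, and Paxpax, Valyul is earned (Rule 7).
With Zelelm, Valyul, and Paxpax, Kelval is earned (Rule 5).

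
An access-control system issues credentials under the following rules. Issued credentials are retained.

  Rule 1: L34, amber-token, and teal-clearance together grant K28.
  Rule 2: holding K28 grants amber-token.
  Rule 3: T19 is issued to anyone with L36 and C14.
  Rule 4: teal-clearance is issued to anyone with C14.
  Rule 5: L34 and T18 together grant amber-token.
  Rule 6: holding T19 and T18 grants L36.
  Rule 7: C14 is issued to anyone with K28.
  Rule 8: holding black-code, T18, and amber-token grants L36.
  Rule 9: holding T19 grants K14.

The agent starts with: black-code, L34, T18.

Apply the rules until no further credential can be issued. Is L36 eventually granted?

Yes

Holding L34 and T18 grants amber-token (Rule 5).
Holding black-code, T18, and amber-token grants L36 (Rule 8).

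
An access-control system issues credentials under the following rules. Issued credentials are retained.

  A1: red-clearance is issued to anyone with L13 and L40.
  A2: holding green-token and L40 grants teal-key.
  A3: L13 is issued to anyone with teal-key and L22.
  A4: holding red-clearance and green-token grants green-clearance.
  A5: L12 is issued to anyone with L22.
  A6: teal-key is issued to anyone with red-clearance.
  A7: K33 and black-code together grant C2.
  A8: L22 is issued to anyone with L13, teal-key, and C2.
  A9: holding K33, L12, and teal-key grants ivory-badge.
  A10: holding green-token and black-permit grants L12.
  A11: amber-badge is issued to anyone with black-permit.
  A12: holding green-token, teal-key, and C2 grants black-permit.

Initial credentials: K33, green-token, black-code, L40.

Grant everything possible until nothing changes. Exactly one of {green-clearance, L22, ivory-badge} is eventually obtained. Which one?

Holding green-token and L40 grants teal-key (A2).
Holding K33 and black-code grants C2 (A7).
Holding green-token, teal-key, and C2 grants black-permit (A12).
Holding green-token and black-permit grants L12 (A10).
Holding K33, L12, and teal-key grants ivory-badge (A9).
green-clearance would need red-clearance and green-token (A4), but red-clearance is never granted. L22 would need L13, teal-key, and C2 (A8), but L13 is never granted.

ivory-badge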